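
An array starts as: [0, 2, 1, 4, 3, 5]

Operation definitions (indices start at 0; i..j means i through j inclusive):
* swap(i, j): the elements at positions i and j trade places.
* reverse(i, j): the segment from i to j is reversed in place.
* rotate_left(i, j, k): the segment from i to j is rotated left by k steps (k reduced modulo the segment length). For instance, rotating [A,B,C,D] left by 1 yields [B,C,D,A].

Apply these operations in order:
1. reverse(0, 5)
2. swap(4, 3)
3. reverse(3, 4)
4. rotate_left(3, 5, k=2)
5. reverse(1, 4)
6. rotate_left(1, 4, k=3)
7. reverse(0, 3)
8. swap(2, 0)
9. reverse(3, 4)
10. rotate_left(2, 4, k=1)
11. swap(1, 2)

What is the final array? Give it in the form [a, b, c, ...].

After 1 (reverse(0, 5)): [5, 3, 4, 1, 2, 0]
After 2 (swap(4, 3)): [5, 3, 4, 2, 1, 0]
After 3 (reverse(3, 4)): [5, 3, 4, 1, 2, 0]
After 4 (rotate_left(3, 5, k=2)): [5, 3, 4, 0, 1, 2]
After 5 (reverse(1, 4)): [5, 1, 0, 4, 3, 2]
After 6 (rotate_left(1, 4, k=3)): [5, 3, 1, 0, 4, 2]
After 7 (reverse(0, 3)): [0, 1, 3, 5, 4, 2]
After 8 (swap(2, 0)): [3, 1, 0, 5, 4, 2]
After 9 (reverse(3, 4)): [3, 1, 0, 4, 5, 2]
After 10 (rotate_left(2, 4, k=1)): [3, 1, 4, 5, 0, 2]
After 11 (swap(1, 2)): [3, 4, 1, 5, 0, 2]

Answer: [3, 4, 1, 5, 0, 2]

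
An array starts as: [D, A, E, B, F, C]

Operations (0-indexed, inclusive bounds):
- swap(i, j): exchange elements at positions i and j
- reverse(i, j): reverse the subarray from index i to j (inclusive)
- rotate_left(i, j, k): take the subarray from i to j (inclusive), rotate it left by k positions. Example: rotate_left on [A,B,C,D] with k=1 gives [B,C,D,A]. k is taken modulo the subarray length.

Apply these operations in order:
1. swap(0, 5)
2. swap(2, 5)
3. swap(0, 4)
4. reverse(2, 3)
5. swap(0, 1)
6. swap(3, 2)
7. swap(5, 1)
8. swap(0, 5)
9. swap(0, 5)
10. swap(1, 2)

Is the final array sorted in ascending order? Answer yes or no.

Answer: no

Derivation:
After 1 (swap(0, 5)): [C, A, E, B, F, D]
After 2 (swap(2, 5)): [C, A, D, B, F, E]
After 3 (swap(0, 4)): [F, A, D, B, C, E]
After 4 (reverse(2, 3)): [F, A, B, D, C, E]
After 5 (swap(0, 1)): [A, F, B, D, C, E]
After 6 (swap(3, 2)): [A, F, D, B, C, E]
After 7 (swap(5, 1)): [A, E, D, B, C, F]
After 8 (swap(0, 5)): [F, E, D, B, C, A]
After 9 (swap(0, 5)): [A, E, D, B, C, F]
After 10 (swap(1, 2)): [A, D, E, B, C, F]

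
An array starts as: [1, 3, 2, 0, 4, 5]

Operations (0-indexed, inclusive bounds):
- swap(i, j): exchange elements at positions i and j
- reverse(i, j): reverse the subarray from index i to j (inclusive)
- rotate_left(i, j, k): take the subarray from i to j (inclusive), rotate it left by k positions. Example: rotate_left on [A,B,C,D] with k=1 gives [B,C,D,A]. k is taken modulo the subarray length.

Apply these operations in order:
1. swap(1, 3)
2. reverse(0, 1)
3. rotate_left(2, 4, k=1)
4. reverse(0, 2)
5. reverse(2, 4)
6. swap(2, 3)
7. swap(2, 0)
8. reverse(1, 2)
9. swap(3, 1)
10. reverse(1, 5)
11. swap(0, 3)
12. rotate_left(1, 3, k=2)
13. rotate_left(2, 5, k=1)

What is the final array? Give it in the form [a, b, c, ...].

After 1 (swap(1, 3)): [1, 0, 2, 3, 4, 5]
After 2 (reverse(0, 1)): [0, 1, 2, 3, 4, 5]
After 3 (rotate_left(2, 4, k=1)): [0, 1, 3, 4, 2, 5]
After 4 (reverse(0, 2)): [3, 1, 0, 4, 2, 5]
After 5 (reverse(2, 4)): [3, 1, 2, 4, 0, 5]
After 6 (swap(2, 3)): [3, 1, 4, 2, 0, 5]
After 7 (swap(2, 0)): [4, 1, 3, 2, 0, 5]
After 8 (reverse(1, 2)): [4, 3, 1, 2, 0, 5]
After 9 (swap(3, 1)): [4, 2, 1, 3, 0, 5]
After 10 (reverse(1, 5)): [4, 5, 0, 3, 1, 2]
After 11 (swap(0, 3)): [3, 5, 0, 4, 1, 2]
After 12 (rotate_left(1, 3, k=2)): [3, 4, 5, 0, 1, 2]
After 13 (rotate_left(2, 5, k=1)): [3, 4, 0, 1, 2, 5]

Answer: [3, 4, 0, 1, 2, 5]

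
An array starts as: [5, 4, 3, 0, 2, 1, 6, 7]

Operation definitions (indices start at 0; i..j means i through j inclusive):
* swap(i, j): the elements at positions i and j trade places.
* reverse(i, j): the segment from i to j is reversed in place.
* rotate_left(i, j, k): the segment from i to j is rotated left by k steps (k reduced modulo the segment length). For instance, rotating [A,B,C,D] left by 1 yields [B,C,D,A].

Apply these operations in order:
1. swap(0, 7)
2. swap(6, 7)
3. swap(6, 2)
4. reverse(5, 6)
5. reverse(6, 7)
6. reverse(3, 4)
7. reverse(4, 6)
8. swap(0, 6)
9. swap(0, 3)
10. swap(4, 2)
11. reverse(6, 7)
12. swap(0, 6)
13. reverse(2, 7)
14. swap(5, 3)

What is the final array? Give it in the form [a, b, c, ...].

After 1 (swap(0, 7)): [7, 4, 3, 0, 2, 1, 6, 5]
After 2 (swap(6, 7)): [7, 4, 3, 0, 2, 1, 5, 6]
After 3 (swap(6, 2)): [7, 4, 5, 0, 2, 1, 3, 6]
After 4 (reverse(5, 6)): [7, 4, 5, 0, 2, 3, 1, 6]
After 5 (reverse(6, 7)): [7, 4, 5, 0, 2, 3, 6, 1]
After 6 (reverse(3, 4)): [7, 4, 5, 2, 0, 3, 6, 1]
After 7 (reverse(4, 6)): [7, 4, 5, 2, 6, 3, 0, 1]
After 8 (swap(0, 6)): [0, 4, 5, 2, 6, 3, 7, 1]
After 9 (swap(0, 3)): [2, 4, 5, 0, 6, 3, 7, 1]
After 10 (swap(4, 2)): [2, 4, 6, 0, 5, 3, 7, 1]
After 11 (reverse(6, 7)): [2, 4, 6, 0, 5, 3, 1, 7]
After 12 (swap(0, 6)): [1, 4, 6, 0, 5, 3, 2, 7]
After 13 (reverse(2, 7)): [1, 4, 7, 2, 3, 5, 0, 6]
After 14 (swap(5, 3)): [1, 4, 7, 5, 3, 2, 0, 6]

Answer: [1, 4, 7, 5, 3, 2, 0, 6]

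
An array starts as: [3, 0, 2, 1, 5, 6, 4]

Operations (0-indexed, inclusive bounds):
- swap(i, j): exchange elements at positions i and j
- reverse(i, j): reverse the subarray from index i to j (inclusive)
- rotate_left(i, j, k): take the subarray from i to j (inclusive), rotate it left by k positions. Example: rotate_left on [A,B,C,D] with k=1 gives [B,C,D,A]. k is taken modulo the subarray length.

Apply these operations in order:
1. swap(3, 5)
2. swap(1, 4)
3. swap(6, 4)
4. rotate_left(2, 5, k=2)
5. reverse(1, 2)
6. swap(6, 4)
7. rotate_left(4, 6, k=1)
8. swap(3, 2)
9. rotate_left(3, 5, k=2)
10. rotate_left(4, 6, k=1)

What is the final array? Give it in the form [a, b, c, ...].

Answer: [3, 4, 1, 2, 6, 0, 5]

Derivation:
After 1 (swap(3, 5)): [3, 0, 2, 6, 5, 1, 4]
After 2 (swap(1, 4)): [3, 5, 2, 6, 0, 1, 4]
After 3 (swap(6, 4)): [3, 5, 2, 6, 4, 1, 0]
After 4 (rotate_left(2, 5, k=2)): [3, 5, 4, 1, 2, 6, 0]
After 5 (reverse(1, 2)): [3, 4, 5, 1, 2, 6, 0]
After 6 (swap(6, 4)): [3, 4, 5, 1, 0, 6, 2]
After 7 (rotate_left(4, 6, k=1)): [3, 4, 5, 1, 6, 2, 0]
After 8 (swap(3, 2)): [3, 4, 1, 5, 6, 2, 0]
After 9 (rotate_left(3, 5, k=2)): [3, 4, 1, 2, 5, 6, 0]
After 10 (rotate_left(4, 6, k=1)): [3, 4, 1, 2, 6, 0, 5]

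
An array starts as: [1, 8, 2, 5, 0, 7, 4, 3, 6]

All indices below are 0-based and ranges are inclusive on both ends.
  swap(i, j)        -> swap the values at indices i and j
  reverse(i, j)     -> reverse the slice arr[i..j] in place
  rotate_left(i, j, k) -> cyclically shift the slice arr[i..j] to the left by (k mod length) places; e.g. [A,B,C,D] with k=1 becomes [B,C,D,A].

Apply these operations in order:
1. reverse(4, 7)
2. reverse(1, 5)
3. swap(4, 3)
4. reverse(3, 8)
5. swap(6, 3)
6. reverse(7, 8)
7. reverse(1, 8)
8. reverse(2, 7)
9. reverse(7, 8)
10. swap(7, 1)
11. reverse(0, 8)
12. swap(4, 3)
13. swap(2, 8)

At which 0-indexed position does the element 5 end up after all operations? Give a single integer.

Answer: 1

Derivation:
After 1 (reverse(4, 7)): [1, 8, 2, 5, 3, 4, 7, 0, 6]
After 2 (reverse(1, 5)): [1, 4, 3, 5, 2, 8, 7, 0, 6]
After 3 (swap(4, 3)): [1, 4, 3, 2, 5, 8, 7, 0, 6]
After 4 (reverse(3, 8)): [1, 4, 3, 6, 0, 7, 8, 5, 2]
After 5 (swap(6, 3)): [1, 4, 3, 8, 0, 7, 6, 5, 2]
After 6 (reverse(7, 8)): [1, 4, 3, 8, 0, 7, 6, 2, 5]
After 7 (reverse(1, 8)): [1, 5, 2, 6, 7, 0, 8, 3, 4]
After 8 (reverse(2, 7)): [1, 5, 3, 8, 0, 7, 6, 2, 4]
After 9 (reverse(7, 8)): [1, 5, 3, 8, 0, 7, 6, 4, 2]
After 10 (swap(7, 1)): [1, 4, 3, 8, 0, 7, 6, 5, 2]
After 11 (reverse(0, 8)): [2, 5, 6, 7, 0, 8, 3, 4, 1]
After 12 (swap(4, 3)): [2, 5, 6, 0, 7, 8, 3, 4, 1]
After 13 (swap(2, 8)): [2, 5, 1, 0, 7, 8, 3, 4, 6]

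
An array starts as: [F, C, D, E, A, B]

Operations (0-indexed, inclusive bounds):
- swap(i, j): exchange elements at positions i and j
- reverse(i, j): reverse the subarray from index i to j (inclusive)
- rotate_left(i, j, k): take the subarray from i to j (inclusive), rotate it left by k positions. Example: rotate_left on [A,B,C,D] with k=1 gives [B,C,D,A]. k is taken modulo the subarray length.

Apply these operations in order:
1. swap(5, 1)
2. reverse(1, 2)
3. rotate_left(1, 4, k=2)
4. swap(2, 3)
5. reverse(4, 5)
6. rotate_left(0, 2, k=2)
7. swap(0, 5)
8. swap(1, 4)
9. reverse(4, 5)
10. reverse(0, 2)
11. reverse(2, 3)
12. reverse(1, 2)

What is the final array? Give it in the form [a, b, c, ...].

Answer: [E, A, C, B, D, F]

Derivation:
After 1 (swap(5, 1)): [F, B, D, E, A, C]
After 2 (reverse(1, 2)): [F, D, B, E, A, C]
After 3 (rotate_left(1, 4, k=2)): [F, E, A, D, B, C]
After 4 (swap(2, 3)): [F, E, D, A, B, C]
After 5 (reverse(4, 5)): [F, E, D, A, C, B]
After 6 (rotate_left(0, 2, k=2)): [D, F, E, A, C, B]
After 7 (swap(0, 5)): [B, F, E, A, C, D]
After 8 (swap(1, 4)): [B, C, E, A, F, D]
After 9 (reverse(4, 5)): [B, C, E, A, D, F]
After 10 (reverse(0, 2)): [E, C, B, A, D, F]
After 11 (reverse(2, 3)): [E, C, A, B, D, F]
After 12 (reverse(1, 2)): [E, A, C, B, D, F]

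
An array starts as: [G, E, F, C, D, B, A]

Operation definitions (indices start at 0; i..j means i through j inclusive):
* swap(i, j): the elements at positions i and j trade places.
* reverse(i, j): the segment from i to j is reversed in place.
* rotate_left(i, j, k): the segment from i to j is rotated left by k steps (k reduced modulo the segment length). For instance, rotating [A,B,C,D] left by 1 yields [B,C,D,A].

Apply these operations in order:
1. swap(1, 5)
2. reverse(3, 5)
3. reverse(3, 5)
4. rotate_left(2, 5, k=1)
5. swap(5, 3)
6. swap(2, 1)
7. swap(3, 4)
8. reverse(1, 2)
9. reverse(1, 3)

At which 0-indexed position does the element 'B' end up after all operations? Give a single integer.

Answer: 3

Derivation:
After 1 (swap(1, 5)): [G, B, F, C, D, E, A]
After 2 (reverse(3, 5)): [G, B, F, E, D, C, A]
After 3 (reverse(3, 5)): [G, B, F, C, D, E, A]
After 4 (rotate_left(2, 5, k=1)): [G, B, C, D, E, F, A]
After 5 (swap(5, 3)): [G, B, C, F, E, D, A]
After 6 (swap(2, 1)): [G, C, B, F, E, D, A]
After 7 (swap(3, 4)): [G, C, B, E, F, D, A]
After 8 (reverse(1, 2)): [G, B, C, E, F, D, A]
After 9 (reverse(1, 3)): [G, E, C, B, F, D, A]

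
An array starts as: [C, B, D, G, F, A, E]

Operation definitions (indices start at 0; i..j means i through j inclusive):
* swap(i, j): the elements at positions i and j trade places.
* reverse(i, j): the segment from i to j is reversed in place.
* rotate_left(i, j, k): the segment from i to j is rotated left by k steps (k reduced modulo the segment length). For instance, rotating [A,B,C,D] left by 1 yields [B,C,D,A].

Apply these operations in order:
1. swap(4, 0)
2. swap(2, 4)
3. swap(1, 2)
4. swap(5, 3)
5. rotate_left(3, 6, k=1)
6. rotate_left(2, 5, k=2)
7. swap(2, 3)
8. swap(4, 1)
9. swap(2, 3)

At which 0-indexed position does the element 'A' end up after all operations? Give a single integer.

After 1 (swap(4, 0)): [F, B, D, G, C, A, E]
After 2 (swap(2, 4)): [F, B, C, G, D, A, E]
After 3 (swap(1, 2)): [F, C, B, G, D, A, E]
After 4 (swap(5, 3)): [F, C, B, A, D, G, E]
After 5 (rotate_left(3, 6, k=1)): [F, C, B, D, G, E, A]
After 6 (rotate_left(2, 5, k=2)): [F, C, G, E, B, D, A]
After 7 (swap(2, 3)): [F, C, E, G, B, D, A]
After 8 (swap(4, 1)): [F, B, E, G, C, D, A]
After 9 (swap(2, 3)): [F, B, G, E, C, D, A]

Answer: 6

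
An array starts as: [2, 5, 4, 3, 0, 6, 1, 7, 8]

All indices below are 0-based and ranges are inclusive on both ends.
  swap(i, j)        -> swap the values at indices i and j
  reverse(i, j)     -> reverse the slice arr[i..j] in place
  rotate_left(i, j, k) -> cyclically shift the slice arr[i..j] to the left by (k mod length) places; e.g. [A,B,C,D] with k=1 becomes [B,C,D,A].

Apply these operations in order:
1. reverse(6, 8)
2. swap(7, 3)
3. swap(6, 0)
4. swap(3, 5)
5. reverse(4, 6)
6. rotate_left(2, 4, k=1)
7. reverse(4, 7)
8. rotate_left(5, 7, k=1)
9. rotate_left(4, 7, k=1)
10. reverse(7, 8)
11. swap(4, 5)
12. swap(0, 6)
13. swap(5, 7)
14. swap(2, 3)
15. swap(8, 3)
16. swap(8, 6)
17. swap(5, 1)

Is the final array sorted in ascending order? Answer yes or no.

After 1 (reverse(6, 8)): [2, 5, 4, 3, 0, 6, 8, 7, 1]
After 2 (swap(7, 3)): [2, 5, 4, 7, 0, 6, 8, 3, 1]
After 3 (swap(6, 0)): [8, 5, 4, 7, 0, 6, 2, 3, 1]
After 4 (swap(3, 5)): [8, 5, 4, 6, 0, 7, 2, 3, 1]
After 5 (reverse(4, 6)): [8, 5, 4, 6, 2, 7, 0, 3, 1]
After 6 (rotate_left(2, 4, k=1)): [8, 5, 6, 2, 4, 7, 0, 3, 1]
After 7 (reverse(4, 7)): [8, 5, 6, 2, 3, 0, 7, 4, 1]
After 8 (rotate_left(5, 7, k=1)): [8, 5, 6, 2, 3, 7, 4, 0, 1]
After 9 (rotate_left(4, 7, k=1)): [8, 5, 6, 2, 7, 4, 0, 3, 1]
After 10 (reverse(7, 8)): [8, 5, 6, 2, 7, 4, 0, 1, 3]
After 11 (swap(4, 5)): [8, 5, 6, 2, 4, 7, 0, 1, 3]
After 12 (swap(0, 6)): [0, 5, 6, 2, 4, 7, 8, 1, 3]
After 13 (swap(5, 7)): [0, 5, 6, 2, 4, 1, 8, 7, 3]
After 14 (swap(2, 3)): [0, 5, 2, 6, 4, 1, 8, 7, 3]
After 15 (swap(8, 3)): [0, 5, 2, 3, 4, 1, 8, 7, 6]
After 16 (swap(8, 6)): [0, 5, 2, 3, 4, 1, 6, 7, 8]
After 17 (swap(5, 1)): [0, 1, 2, 3, 4, 5, 6, 7, 8]

Answer: yes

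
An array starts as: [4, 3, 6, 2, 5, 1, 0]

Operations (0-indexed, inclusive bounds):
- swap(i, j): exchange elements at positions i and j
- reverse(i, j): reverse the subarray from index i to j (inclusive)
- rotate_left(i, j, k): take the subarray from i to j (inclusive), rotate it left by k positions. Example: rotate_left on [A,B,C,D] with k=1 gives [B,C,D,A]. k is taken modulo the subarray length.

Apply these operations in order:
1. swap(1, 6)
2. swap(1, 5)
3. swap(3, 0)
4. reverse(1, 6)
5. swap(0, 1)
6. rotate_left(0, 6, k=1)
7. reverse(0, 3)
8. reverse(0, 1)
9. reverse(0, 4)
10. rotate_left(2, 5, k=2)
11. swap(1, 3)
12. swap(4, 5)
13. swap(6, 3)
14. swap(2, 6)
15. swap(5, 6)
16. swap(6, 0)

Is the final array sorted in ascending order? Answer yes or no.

After 1 (swap(1, 6)): [4, 0, 6, 2, 5, 1, 3]
After 2 (swap(1, 5)): [4, 1, 6, 2, 5, 0, 3]
After 3 (swap(3, 0)): [2, 1, 6, 4, 5, 0, 3]
After 4 (reverse(1, 6)): [2, 3, 0, 5, 4, 6, 1]
After 5 (swap(0, 1)): [3, 2, 0, 5, 4, 6, 1]
After 6 (rotate_left(0, 6, k=1)): [2, 0, 5, 4, 6, 1, 3]
After 7 (reverse(0, 3)): [4, 5, 0, 2, 6, 1, 3]
After 8 (reverse(0, 1)): [5, 4, 0, 2, 6, 1, 3]
After 9 (reverse(0, 4)): [6, 2, 0, 4, 5, 1, 3]
After 10 (rotate_left(2, 5, k=2)): [6, 2, 5, 1, 0, 4, 3]
After 11 (swap(1, 3)): [6, 1, 5, 2, 0, 4, 3]
After 12 (swap(4, 5)): [6, 1, 5, 2, 4, 0, 3]
After 13 (swap(6, 3)): [6, 1, 5, 3, 4, 0, 2]
After 14 (swap(2, 6)): [6, 1, 2, 3, 4, 0, 5]
After 15 (swap(5, 6)): [6, 1, 2, 3, 4, 5, 0]
After 16 (swap(6, 0)): [0, 1, 2, 3, 4, 5, 6]

Answer: yes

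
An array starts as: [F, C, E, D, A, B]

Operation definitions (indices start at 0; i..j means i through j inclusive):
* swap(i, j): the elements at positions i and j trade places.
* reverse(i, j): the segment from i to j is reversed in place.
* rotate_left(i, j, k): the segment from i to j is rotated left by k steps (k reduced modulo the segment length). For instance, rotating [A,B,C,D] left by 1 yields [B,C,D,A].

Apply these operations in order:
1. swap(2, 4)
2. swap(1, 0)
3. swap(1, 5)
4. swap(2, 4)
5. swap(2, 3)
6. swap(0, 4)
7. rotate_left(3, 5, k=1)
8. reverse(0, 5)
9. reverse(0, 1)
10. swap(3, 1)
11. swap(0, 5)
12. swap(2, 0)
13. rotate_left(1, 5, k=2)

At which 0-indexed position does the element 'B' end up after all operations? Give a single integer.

Answer: 2

Derivation:
After 1 (swap(2, 4)): [F, C, A, D, E, B]
After 2 (swap(1, 0)): [C, F, A, D, E, B]
After 3 (swap(1, 5)): [C, B, A, D, E, F]
After 4 (swap(2, 4)): [C, B, E, D, A, F]
After 5 (swap(2, 3)): [C, B, D, E, A, F]
After 6 (swap(0, 4)): [A, B, D, E, C, F]
After 7 (rotate_left(3, 5, k=1)): [A, B, D, C, F, E]
After 8 (reverse(0, 5)): [E, F, C, D, B, A]
After 9 (reverse(0, 1)): [F, E, C, D, B, A]
After 10 (swap(3, 1)): [F, D, C, E, B, A]
After 11 (swap(0, 5)): [A, D, C, E, B, F]
After 12 (swap(2, 0)): [C, D, A, E, B, F]
After 13 (rotate_left(1, 5, k=2)): [C, E, B, F, D, A]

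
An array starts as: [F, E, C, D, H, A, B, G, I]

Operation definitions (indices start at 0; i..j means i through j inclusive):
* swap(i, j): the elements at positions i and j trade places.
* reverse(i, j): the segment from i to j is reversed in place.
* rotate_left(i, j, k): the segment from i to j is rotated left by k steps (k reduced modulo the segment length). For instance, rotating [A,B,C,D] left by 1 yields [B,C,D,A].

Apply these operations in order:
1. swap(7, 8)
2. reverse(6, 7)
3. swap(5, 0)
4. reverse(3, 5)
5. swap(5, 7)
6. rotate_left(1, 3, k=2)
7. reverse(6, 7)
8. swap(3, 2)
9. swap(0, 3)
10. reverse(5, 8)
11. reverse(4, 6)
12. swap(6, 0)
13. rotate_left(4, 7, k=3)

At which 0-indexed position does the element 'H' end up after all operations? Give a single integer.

Answer: 0

Derivation:
After 1 (swap(7, 8)): [F, E, C, D, H, A, B, I, G]
After 2 (reverse(6, 7)): [F, E, C, D, H, A, I, B, G]
After 3 (swap(5, 0)): [A, E, C, D, H, F, I, B, G]
After 4 (reverse(3, 5)): [A, E, C, F, H, D, I, B, G]
After 5 (swap(5, 7)): [A, E, C, F, H, B, I, D, G]
After 6 (rotate_left(1, 3, k=2)): [A, F, E, C, H, B, I, D, G]
After 7 (reverse(6, 7)): [A, F, E, C, H, B, D, I, G]
After 8 (swap(3, 2)): [A, F, C, E, H, B, D, I, G]
After 9 (swap(0, 3)): [E, F, C, A, H, B, D, I, G]
After 10 (reverse(5, 8)): [E, F, C, A, H, G, I, D, B]
After 11 (reverse(4, 6)): [E, F, C, A, I, G, H, D, B]
After 12 (swap(6, 0)): [H, F, C, A, I, G, E, D, B]
After 13 (rotate_left(4, 7, k=3)): [H, F, C, A, D, I, G, E, B]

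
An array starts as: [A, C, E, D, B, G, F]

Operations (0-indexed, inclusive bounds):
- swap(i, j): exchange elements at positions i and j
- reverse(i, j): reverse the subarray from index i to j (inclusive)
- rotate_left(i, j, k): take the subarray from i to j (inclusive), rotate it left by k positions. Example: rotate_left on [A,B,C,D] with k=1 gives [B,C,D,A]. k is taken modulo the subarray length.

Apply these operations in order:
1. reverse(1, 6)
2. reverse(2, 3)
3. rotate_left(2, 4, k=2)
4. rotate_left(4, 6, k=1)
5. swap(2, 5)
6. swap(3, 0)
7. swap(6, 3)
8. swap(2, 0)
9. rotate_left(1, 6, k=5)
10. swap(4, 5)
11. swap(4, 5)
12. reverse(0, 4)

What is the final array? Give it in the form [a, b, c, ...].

After 1 (reverse(1, 6)): [A, F, G, B, D, E, C]
After 2 (reverse(2, 3)): [A, F, B, G, D, E, C]
After 3 (rotate_left(2, 4, k=2)): [A, F, D, B, G, E, C]
After 4 (rotate_left(4, 6, k=1)): [A, F, D, B, E, C, G]
After 5 (swap(2, 5)): [A, F, C, B, E, D, G]
After 6 (swap(3, 0)): [B, F, C, A, E, D, G]
After 7 (swap(6, 3)): [B, F, C, G, E, D, A]
After 8 (swap(2, 0)): [C, F, B, G, E, D, A]
After 9 (rotate_left(1, 6, k=5)): [C, A, F, B, G, E, D]
After 10 (swap(4, 5)): [C, A, F, B, E, G, D]
After 11 (swap(4, 5)): [C, A, F, B, G, E, D]
After 12 (reverse(0, 4)): [G, B, F, A, C, E, D]

Answer: [G, B, F, A, C, E, D]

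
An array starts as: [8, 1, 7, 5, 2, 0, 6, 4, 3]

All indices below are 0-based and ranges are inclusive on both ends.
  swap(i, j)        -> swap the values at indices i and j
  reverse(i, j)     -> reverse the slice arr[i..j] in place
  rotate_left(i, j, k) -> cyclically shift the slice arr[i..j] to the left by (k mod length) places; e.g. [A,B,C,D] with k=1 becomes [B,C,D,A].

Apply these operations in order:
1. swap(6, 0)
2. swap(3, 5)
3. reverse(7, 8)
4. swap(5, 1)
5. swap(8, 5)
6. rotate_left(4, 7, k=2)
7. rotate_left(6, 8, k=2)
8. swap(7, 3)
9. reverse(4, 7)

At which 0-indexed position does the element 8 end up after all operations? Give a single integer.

Answer: 7

Derivation:
After 1 (swap(6, 0)): [6, 1, 7, 5, 2, 0, 8, 4, 3]
After 2 (swap(3, 5)): [6, 1, 7, 0, 2, 5, 8, 4, 3]
After 3 (reverse(7, 8)): [6, 1, 7, 0, 2, 5, 8, 3, 4]
After 4 (swap(5, 1)): [6, 5, 7, 0, 2, 1, 8, 3, 4]
After 5 (swap(8, 5)): [6, 5, 7, 0, 2, 4, 8, 3, 1]
After 6 (rotate_left(4, 7, k=2)): [6, 5, 7, 0, 8, 3, 2, 4, 1]
After 7 (rotate_left(6, 8, k=2)): [6, 5, 7, 0, 8, 3, 1, 2, 4]
After 8 (swap(7, 3)): [6, 5, 7, 2, 8, 3, 1, 0, 4]
After 9 (reverse(4, 7)): [6, 5, 7, 2, 0, 1, 3, 8, 4]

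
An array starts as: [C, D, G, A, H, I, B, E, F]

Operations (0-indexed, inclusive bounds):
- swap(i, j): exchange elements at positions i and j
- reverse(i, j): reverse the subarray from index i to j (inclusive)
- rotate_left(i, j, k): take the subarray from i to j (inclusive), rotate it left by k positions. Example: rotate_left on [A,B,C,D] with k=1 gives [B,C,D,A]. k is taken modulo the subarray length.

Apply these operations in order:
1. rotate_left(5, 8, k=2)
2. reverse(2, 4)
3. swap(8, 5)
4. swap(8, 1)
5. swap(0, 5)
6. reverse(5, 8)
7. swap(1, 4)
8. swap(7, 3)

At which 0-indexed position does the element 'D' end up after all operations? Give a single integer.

After 1 (rotate_left(5, 8, k=2)): [C, D, G, A, H, E, F, I, B]
After 2 (reverse(2, 4)): [C, D, H, A, G, E, F, I, B]
After 3 (swap(8, 5)): [C, D, H, A, G, B, F, I, E]
After 4 (swap(8, 1)): [C, E, H, A, G, B, F, I, D]
After 5 (swap(0, 5)): [B, E, H, A, G, C, F, I, D]
After 6 (reverse(5, 8)): [B, E, H, A, G, D, I, F, C]
After 7 (swap(1, 4)): [B, G, H, A, E, D, I, F, C]
After 8 (swap(7, 3)): [B, G, H, F, E, D, I, A, C]

Answer: 5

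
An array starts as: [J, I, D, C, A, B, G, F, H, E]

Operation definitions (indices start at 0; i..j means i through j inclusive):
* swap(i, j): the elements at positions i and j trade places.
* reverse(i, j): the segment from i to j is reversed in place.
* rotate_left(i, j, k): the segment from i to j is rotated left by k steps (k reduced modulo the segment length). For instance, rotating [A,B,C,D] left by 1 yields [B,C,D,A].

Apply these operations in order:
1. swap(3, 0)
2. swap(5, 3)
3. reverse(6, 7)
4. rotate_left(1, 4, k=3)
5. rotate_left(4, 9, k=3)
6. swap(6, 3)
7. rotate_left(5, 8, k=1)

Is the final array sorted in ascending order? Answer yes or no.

After 1 (swap(3, 0)): [C, I, D, J, A, B, G, F, H, E]
After 2 (swap(5, 3)): [C, I, D, B, A, J, G, F, H, E]
After 3 (reverse(6, 7)): [C, I, D, B, A, J, F, G, H, E]
After 4 (rotate_left(1, 4, k=3)): [C, A, I, D, B, J, F, G, H, E]
After 5 (rotate_left(4, 9, k=3)): [C, A, I, D, G, H, E, B, J, F]
After 6 (swap(6, 3)): [C, A, I, E, G, H, D, B, J, F]
After 7 (rotate_left(5, 8, k=1)): [C, A, I, E, G, D, B, J, H, F]

Answer: no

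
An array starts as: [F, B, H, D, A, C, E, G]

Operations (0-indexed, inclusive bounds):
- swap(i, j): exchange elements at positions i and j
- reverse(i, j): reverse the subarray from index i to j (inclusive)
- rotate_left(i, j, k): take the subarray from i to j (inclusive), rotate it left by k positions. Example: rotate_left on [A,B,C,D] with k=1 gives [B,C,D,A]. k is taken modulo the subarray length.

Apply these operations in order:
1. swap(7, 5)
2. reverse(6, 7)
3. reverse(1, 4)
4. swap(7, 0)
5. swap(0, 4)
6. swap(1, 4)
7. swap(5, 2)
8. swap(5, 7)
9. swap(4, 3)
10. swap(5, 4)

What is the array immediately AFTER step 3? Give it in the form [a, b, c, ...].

Answer: [F, A, D, H, B, G, C, E]

Derivation:
After 1 (swap(7, 5)): [F, B, H, D, A, G, E, C]
After 2 (reverse(6, 7)): [F, B, H, D, A, G, C, E]
After 3 (reverse(1, 4)): [F, A, D, H, B, G, C, E]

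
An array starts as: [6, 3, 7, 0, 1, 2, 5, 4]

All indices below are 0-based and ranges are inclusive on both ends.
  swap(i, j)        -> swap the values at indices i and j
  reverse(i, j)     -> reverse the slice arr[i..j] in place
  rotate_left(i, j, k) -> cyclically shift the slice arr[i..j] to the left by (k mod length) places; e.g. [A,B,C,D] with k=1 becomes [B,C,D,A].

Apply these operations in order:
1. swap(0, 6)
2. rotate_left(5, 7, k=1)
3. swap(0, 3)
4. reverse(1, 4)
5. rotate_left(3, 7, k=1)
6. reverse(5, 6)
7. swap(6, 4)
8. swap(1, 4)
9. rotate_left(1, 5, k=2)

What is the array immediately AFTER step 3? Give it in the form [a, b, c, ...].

After 1 (swap(0, 6)): [5, 3, 7, 0, 1, 2, 6, 4]
After 2 (rotate_left(5, 7, k=1)): [5, 3, 7, 0, 1, 6, 4, 2]
After 3 (swap(0, 3)): [0, 3, 7, 5, 1, 6, 4, 2]

Answer: [0, 3, 7, 5, 1, 6, 4, 2]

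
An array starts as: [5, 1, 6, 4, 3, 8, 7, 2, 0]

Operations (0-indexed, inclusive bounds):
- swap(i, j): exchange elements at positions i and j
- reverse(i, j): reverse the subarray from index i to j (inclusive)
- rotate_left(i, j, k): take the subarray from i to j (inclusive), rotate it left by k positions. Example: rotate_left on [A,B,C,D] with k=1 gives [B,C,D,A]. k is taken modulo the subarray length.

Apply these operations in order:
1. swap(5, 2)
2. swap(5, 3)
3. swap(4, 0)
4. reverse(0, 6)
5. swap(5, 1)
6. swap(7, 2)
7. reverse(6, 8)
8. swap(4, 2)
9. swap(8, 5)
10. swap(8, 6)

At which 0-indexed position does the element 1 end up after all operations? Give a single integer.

Answer: 1

Derivation:
After 1 (swap(5, 2)): [5, 1, 8, 4, 3, 6, 7, 2, 0]
After 2 (swap(5, 3)): [5, 1, 8, 6, 3, 4, 7, 2, 0]
After 3 (swap(4, 0)): [3, 1, 8, 6, 5, 4, 7, 2, 0]
After 4 (reverse(0, 6)): [7, 4, 5, 6, 8, 1, 3, 2, 0]
After 5 (swap(5, 1)): [7, 1, 5, 6, 8, 4, 3, 2, 0]
After 6 (swap(7, 2)): [7, 1, 2, 6, 8, 4, 3, 5, 0]
After 7 (reverse(6, 8)): [7, 1, 2, 6, 8, 4, 0, 5, 3]
After 8 (swap(4, 2)): [7, 1, 8, 6, 2, 4, 0, 5, 3]
After 9 (swap(8, 5)): [7, 1, 8, 6, 2, 3, 0, 5, 4]
After 10 (swap(8, 6)): [7, 1, 8, 6, 2, 3, 4, 5, 0]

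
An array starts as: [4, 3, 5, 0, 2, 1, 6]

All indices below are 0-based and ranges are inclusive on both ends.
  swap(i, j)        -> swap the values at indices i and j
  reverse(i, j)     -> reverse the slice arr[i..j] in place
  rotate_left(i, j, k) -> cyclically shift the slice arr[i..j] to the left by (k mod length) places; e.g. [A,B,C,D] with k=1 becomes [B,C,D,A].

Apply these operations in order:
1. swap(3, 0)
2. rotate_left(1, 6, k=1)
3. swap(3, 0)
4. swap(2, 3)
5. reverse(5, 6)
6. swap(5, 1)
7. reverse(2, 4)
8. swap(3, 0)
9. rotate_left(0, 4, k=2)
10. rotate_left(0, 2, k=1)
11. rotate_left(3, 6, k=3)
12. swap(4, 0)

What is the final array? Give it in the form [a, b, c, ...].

After 1 (swap(3, 0)): [0, 3, 5, 4, 2, 1, 6]
After 2 (rotate_left(1, 6, k=1)): [0, 5, 4, 2, 1, 6, 3]
After 3 (swap(3, 0)): [2, 5, 4, 0, 1, 6, 3]
After 4 (swap(2, 3)): [2, 5, 0, 4, 1, 6, 3]
After 5 (reverse(5, 6)): [2, 5, 0, 4, 1, 3, 6]
After 6 (swap(5, 1)): [2, 3, 0, 4, 1, 5, 6]
After 7 (reverse(2, 4)): [2, 3, 1, 4, 0, 5, 6]
After 8 (swap(3, 0)): [4, 3, 1, 2, 0, 5, 6]
After 9 (rotate_left(0, 4, k=2)): [1, 2, 0, 4, 3, 5, 6]
After 10 (rotate_left(0, 2, k=1)): [2, 0, 1, 4, 3, 5, 6]
After 11 (rotate_left(3, 6, k=3)): [2, 0, 1, 6, 4, 3, 5]
After 12 (swap(4, 0)): [4, 0, 1, 6, 2, 3, 5]

Answer: [4, 0, 1, 6, 2, 3, 5]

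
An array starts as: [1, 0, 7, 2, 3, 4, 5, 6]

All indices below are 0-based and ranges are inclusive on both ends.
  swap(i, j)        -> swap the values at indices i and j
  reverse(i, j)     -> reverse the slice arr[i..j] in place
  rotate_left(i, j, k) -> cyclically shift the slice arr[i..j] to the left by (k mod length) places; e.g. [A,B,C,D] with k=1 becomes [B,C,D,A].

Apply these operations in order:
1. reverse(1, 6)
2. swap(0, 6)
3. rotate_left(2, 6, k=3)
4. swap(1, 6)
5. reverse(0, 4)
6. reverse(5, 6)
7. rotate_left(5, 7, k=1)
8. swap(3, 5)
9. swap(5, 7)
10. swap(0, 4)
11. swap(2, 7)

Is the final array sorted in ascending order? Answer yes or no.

Answer: yes

Derivation:
After 1 (reverse(1, 6)): [1, 5, 4, 3, 2, 7, 0, 6]
After 2 (swap(0, 6)): [0, 5, 4, 3, 2, 7, 1, 6]
After 3 (rotate_left(2, 6, k=3)): [0, 5, 7, 1, 4, 3, 2, 6]
After 4 (swap(1, 6)): [0, 2, 7, 1, 4, 3, 5, 6]
After 5 (reverse(0, 4)): [4, 1, 7, 2, 0, 3, 5, 6]
After 6 (reverse(5, 6)): [4, 1, 7, 2, 0, 5, 3, 6]
After 7 (rotate_left(5, 7, k=1)): [4, 1, 7, 2, 0, 3, 6, 5]
After 8 (swap(3, 5)): [4, 1, 7, 3, 0, 2, 6, 5]
After 9 (swap(5, 7)): [4, 1, 7, 3, 0, 5, 6, 2]
After 10 (swap(0, 4)): [0, 1, 7, 3, 4, 5, 6, 2]
After 11 (swap(2, 7)): [0, 1, 2, 3, 4, 5, 6, 7]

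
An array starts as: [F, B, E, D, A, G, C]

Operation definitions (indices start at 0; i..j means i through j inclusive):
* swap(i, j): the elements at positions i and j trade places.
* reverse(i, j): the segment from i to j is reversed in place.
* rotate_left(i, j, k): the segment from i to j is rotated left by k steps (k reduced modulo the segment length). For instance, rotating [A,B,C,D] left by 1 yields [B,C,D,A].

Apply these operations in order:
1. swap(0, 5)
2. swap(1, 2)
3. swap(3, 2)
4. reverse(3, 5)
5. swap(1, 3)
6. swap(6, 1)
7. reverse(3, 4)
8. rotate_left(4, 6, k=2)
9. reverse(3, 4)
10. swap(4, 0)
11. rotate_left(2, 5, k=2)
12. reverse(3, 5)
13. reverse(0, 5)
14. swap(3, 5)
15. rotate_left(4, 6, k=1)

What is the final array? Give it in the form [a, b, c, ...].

Answer: [E, D, F, A, G, B, C]

Derivation:
After 1 (swap(0, 5)): [G, B, E, D, A, F, C]
After 2 (swap(1, 2)): [G, E, B, D, A, F, C]
After 3 (swap(3, 2)): [G, E, D, B, A, F, C]
After 4 (reverse(3, 5)): [G, E, D, F, A, B, C]
After 5 (swap(1, 3)): [G, F, D, E, A, B, C]
After 6 (swap(6, 1)): [G, C, D, E, A, B, F]
After 7 (reverse(3, 4)): [G, C, D, A, E, B, F]
After 8 (rotate_left(4, 6, k=2)): [G, C, D, A, F, E, B]
After 9 (reverse(3, 4)): [G, C, D, F, A, E, B]
After 10 (swap(4, 0)): [A, C, D, F, G, E, B]
After 11 (rotate_left(2, 5, k=2)): [A, C, G, E, D, F, B]
After 12 (reverse(3, 5)): [A, C, G, F, D, E, B]
After 13 (reverse(0, 5)): [E, D, F, G, C, A, B]
After 14 (swap(3, 5)): [E, D, F, A, C, G, B]
After 15 (rotate_left(4, 6, k=1)): [E, D, F, A, G, B, C]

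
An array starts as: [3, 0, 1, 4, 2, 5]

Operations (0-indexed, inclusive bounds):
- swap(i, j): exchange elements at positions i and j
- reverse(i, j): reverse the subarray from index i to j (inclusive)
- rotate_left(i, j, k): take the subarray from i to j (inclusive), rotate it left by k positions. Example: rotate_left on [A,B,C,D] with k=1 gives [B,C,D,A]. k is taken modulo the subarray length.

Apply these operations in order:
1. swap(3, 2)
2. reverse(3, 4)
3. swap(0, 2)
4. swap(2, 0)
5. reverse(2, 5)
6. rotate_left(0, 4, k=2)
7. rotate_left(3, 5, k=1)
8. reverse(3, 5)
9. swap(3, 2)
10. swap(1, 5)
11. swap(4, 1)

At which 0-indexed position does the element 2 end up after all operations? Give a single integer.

Answer: 3

Derivation:
After 1 (swap(3, 2)): [3, 0, 4, 1, 2, 5]
After 2 (reverse(3, 4)): [3, 0, 4, 2, 1, 5]
After 3 (swap(0, 2)): [4, 0, 3, 2, 1, 5]
After 4 (swap(2, 0)): [3, 0, 4, 2, 1, 5]
After 5 (reverse(2, 5)): [3, 0, 5, 1, 2, 4]
After 6 (rotate_left(0, 4, k=2)): [5, 1, 2, 3, 0, 4]
After 7 (rotate_left(3, 5, k=1)): [5, 1, 2, 0, 4, 3]
After 8 (reverse(3, 5)): [5, 1, 2, 3, 4, 0]
After 9 (swap(3, 2)): [5, 1, 3, 2, 4, 0]
After 10 (swap(1, 5)): [5, 0, 3, 2, 4, 1]
After 11 (swap(4, 1)): [5, 4, 3, 2, 0, 1]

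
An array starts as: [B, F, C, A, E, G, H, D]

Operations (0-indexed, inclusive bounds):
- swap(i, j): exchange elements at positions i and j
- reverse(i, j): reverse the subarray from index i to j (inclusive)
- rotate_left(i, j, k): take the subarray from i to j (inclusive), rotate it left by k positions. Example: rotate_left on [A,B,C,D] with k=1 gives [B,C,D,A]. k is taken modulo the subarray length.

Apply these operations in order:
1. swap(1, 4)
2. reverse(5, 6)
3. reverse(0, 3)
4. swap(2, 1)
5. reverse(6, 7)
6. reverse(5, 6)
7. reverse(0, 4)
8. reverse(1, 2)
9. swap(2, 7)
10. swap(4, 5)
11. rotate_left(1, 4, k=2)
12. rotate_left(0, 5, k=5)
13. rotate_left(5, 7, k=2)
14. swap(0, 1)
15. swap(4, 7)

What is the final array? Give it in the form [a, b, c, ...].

After 1 (swap(1, 4)): [B, E, C, A, F, G, H, D]
After 2 (reverse(5, 6)): [B, E, C, A, F, H, G, D]
After 3 (reverse(0, 3)): [A, C, E, B, F, H, G, D]
After 4 (swap(2, 1)): [A, E, C, B, F, H, G, D]
After 5 (reverse(6, 7)): [A, E, C, B, F, H, D, G]
After 6 (reverse(5, 6)): [A, E, C, B, F, D, H, G]
After 7 (reverse(0, 4)): [F, B, C, E, A, D, H, G]
After 8 (reverse(1, 2)): [F, C, B, E, A, D, H, G]
After 9 (swap(2, 7)): [F, C, G, E, A, D, H, B]
After 10 (swap(4, 5)): [F, C, G, E, D, A, H, B]
After 11 (rotate_left(1, 4, k=2)): [F, E, D, C, G, A, H, B]
After 12 (rotate_left(0, 5, k=5)): [A, F, E, D, C, G, H, B]
After 13 (rotate_left(5, 7, k=2)): [A, F, E, D, C, B, G, H]
After 14 (swap(0, 1)): [F, A, E, D, C, B, G, H]
After 15 (swap(4, 7)): [F, A, E, D, H, B, G, C]

Answer: [F, A, E, D, H, B, G, C]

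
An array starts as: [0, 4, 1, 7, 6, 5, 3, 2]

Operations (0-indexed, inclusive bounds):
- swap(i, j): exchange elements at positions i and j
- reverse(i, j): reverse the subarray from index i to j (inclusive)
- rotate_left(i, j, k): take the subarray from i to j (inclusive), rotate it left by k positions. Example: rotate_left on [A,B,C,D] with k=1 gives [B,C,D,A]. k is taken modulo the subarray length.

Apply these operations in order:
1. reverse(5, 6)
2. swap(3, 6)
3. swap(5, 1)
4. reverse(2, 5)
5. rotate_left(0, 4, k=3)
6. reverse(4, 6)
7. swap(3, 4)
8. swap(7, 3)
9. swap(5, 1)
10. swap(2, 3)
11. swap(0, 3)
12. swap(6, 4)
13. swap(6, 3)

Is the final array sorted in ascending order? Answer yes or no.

After 1 (reverse(5, 6)): [0, 4, 1, 7, 6, 3, 5, 2]
After 2 (swap(3, 6)): [0, 4, 1, 5, 6, 3, 7, 2]
After 3 (swap(5, 1)): [0, 3, 1, 5, 6, 4, 7, 2]
After 4 (reverse(2, 5)): [0, 3, 4, 6, 5, 1, 7, 2]
After 5 (rotate_left(0, 4, k=3)): [6, 5, 0, 3, 4, 1, 7, 2]
After 6 (reverse(4, 6)): [6, 5, 0, 3, 7, 1, 4, 2]
After 7 (swap(3, 4)): [6, 5, 0, 7, 3, 1, 4, 2]
After 8 (swap(7, 3)): [6, 5, 0, 2, 3, 1, 4, 7]
After 9 (swap(5, 1)): [6, 1, 0, 2, 3, 5, 4, 7]
After 10 (swap(2, 3)): [6, 1, 2, 0, 3, 5, 4, 7]
After 11 (swap(0, 3)): [0, 1, 2, 6, 3, 5, 4, 7]
After 12 (swap(6, 4)): [0, 1, 2, 6, 4, 5, 3, 7]
After 13 (swap(6, 3)): [0, 1, 2, 3, 4, 5, 6, 7]

Answer: yes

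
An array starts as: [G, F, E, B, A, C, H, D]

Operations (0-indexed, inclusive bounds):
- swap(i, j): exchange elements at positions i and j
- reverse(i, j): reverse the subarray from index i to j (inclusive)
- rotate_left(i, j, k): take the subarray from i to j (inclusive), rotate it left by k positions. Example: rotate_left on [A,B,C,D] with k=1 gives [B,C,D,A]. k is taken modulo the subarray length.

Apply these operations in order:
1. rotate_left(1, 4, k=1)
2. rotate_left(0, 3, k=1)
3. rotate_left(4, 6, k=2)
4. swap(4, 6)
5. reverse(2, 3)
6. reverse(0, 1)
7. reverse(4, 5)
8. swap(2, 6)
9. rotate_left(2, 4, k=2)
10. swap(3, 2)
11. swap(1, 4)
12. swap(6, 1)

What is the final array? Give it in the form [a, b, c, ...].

After 1 (rotate_left(1, 4, k=1)): [G, E, B, A, F, C, H, D]
After 2 (rotate_left(0, 3, k=1)): [E, B, A, G, F, C, H, D]
After 3 (rotate_left(4, 6, k=2)): [E, B, A, G, H, F, C, D]
After 4 (swap(4, 6)): [E, B, A, G, C, F, H, D]
After 5 (reverse(2, 3)): [E, B, G, A, C, F, H, D]
After 6 (reverse(0, 1)): [B, E, G, A, C, F, H, D]
After 7 (reverse(4, 5)): [B, E, G, A, F, C, H, D]
After 8 (swap(2, 6)): [B, E, H, A, F, C, G, D]
After 9 (rotate_left(2, 4, k=2)): [B, E, F, H, A, C, G, D]
After 10 (swap(3, 2)): [B, E, H, F, A, C, G, D]
After 11 (swap(1, 4)): [B, A, H, F, E, C, G, D]
After 12 (swap(6, 1)): [B, G, H, F, E, C, A, D]

Answer: [B, G, H, F, E, C, A, D]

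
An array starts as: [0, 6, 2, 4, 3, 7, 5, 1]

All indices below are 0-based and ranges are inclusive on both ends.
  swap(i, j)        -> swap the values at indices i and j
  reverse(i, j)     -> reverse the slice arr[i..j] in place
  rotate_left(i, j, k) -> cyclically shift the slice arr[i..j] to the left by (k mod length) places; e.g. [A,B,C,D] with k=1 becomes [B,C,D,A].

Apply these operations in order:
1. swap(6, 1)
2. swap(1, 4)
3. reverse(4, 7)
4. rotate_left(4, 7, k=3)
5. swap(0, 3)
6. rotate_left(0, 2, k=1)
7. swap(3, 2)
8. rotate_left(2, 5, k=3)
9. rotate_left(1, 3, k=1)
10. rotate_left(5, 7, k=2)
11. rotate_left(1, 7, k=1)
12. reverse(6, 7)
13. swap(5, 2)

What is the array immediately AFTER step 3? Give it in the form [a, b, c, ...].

Answer: [0, 3, 2, 4, 1, 6, 7, 5]

Derivation:
After 1 (swap(6, 1)): [0, 5, 2, 4, 3, 7, 6, 1]
After 2 (swap(1, 4)): [0, 3, 2, 4, 5, 7, 6, 1]
After 3 (reverse(4, 7)): [0, 3, 2, 4, 1, 6, 7, 5]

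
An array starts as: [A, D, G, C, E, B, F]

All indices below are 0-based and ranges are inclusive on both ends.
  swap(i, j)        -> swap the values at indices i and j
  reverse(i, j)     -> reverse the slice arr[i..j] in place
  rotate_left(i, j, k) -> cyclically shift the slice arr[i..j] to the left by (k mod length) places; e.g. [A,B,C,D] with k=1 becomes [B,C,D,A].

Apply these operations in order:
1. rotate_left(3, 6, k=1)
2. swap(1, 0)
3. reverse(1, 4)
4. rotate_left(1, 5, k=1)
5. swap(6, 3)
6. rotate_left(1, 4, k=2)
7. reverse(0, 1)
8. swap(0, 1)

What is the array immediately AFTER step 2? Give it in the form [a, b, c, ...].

After 1 (rotate_left(3, 6, k=1)): [A, D, G, E, B, F, C]
After 2 (swap(1, 0)): [D, A, G, E, B, F, C]

Answer: [D, A, G, E, B, F, C]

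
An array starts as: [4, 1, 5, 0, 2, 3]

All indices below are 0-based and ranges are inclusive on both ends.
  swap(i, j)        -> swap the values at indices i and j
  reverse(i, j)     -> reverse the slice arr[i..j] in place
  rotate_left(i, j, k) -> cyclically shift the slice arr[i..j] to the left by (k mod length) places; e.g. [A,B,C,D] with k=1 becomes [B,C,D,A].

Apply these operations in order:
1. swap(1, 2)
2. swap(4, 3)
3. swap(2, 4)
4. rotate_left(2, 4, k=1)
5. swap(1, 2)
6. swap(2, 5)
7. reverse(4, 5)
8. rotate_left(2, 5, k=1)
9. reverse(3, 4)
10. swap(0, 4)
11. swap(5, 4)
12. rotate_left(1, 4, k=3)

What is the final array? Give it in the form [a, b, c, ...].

Answer: [5, 3, 2, 1, 0, 4]

Derivation:
After 1 (swap(1, 2)): [4, 5, 1, 0, 2, 3]
After 2 (swap(4, 3)): [4, 5, 1, 2, 0, 3]
After 3 (swap(2, 4)): [4, 5, 0, 2, 1, 3]
After 4 (rotate_left(2, 4, k=1)): [4, 5, 2, 1, 0, 3]
After 5 (swap(1, 2)): [4, 2, 5, 1, 0, 3]
After 6 (swap(2, 5)): [4, 2, 3, 1, 0, 5]
After 7 (reverse(4, 5)): [4, 2, 3, 1, 5, 0]
After 8 (rotate_left(2, 5, k=1)): [4, 2, 1, 5, 0, 3]
After 9 (reverse(3, 4)): [4, 2, 1, 0, 5, 3]
After 10 (swap(0, 4)): [5, 2, 1, 0, 4, 3]
After 11 (swap(5, 4)): [5, 2, 1, 0, 3, 4]
After 12 (rotate_left(1, 4, k=3)): [5, 3, 2, 1, 0, 4]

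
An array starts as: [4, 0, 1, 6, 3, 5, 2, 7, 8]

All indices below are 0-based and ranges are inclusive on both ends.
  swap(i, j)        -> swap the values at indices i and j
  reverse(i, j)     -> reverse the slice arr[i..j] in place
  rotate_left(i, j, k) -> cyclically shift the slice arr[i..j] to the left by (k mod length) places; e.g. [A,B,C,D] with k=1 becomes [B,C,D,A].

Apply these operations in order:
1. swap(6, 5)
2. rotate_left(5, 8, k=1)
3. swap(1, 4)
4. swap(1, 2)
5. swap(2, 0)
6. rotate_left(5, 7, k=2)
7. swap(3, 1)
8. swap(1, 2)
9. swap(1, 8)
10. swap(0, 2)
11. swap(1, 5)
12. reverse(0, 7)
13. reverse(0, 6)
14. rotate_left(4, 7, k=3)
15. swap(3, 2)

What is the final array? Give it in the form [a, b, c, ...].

Answer: [8, 3, 0, 1, 6, 2, 5, 7, 4]

Derivation:
After 1 (swap(6, 5)): [4, 0, 1, 6, 3, 2, 5, 7, 8]
After 2 (rotate_left(5, 8, k=1)): [4, 0, 1, 6, 3, 5, 7, 8, 2]
After 3 (swap(1, 4)): [4, 3, 1, 6, 0, 5, 7, 8, 2]
After 4 (swap(1, 2)): [4, 1, 3, 6, 0, 5, 7, 8, 2]
After 5 (swap(2, 0)): [3, 1, 4, 6, 0, 5, 7, 8, 2]
After 6 (rotate_left(5, 7, k=2)): [3, 1, 4, 6, 0, 8, 5, 7, 2]
After 7 (swap(3, 1)): [3, 6, 4, 1, 0, 8, 5, 7, 2]
After 8 (swap(1, 2)): [3, 4, 6, 1, 0, 8, 5, 7, 2]
After 9 (swap(1, 8)): [3, 2, 6, 1, 0, 8, 5, 7, 4]
After 10 (swap(0, 2)): [6, 2, 3, 1, 0, 8, 5, 7, 4]
After 11 (swap(1, 5)): [6, 8, 3, 1, 0, 2, 5, 7, 4]
After 12 (reverse(0, 7)): [7, 5, 2, 0, 1, 3, 8, 6, 4]
After 13 (reverse(0, 6)): [8, 3, 1, 0, 2, 5, 7, 6, 4]
After 14 (rotate_left(4, 7, k=3)): [8, 3, 1, 0, 6, 2, 5, 7, 4]
After 15 (swap(3, 2)): [8, 3, 0, 1, 6, 2, 5, 7, 4]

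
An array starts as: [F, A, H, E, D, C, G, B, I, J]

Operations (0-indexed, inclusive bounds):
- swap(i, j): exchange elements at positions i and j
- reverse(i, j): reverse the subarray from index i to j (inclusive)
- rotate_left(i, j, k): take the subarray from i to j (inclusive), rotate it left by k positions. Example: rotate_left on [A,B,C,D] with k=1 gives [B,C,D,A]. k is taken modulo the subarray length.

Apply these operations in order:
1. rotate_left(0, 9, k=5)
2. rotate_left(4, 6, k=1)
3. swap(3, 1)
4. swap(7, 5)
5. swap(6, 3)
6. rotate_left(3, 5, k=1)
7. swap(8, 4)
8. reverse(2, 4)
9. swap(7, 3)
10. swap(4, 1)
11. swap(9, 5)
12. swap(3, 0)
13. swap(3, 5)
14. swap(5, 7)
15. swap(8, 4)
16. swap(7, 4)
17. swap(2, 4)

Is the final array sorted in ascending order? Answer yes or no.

After 1 (rotate_left(0, 9, k=5)): [C, G, B, I, J, F, A, H, E, D]
After 2 (rotate_left(4, 6, k=1)): [C, G, B, I, F, A, J, H, E, D]
After 3 (swap(3, 1)): [C, I, B, G, F, A, J, H, E, D]
After 4 (swap(7, 5)): [C, I, B, G, F, H, J, A, E, D]
After 5 (swap(6, 3)): [C, I, B, J, F, H, G, A, E, D]
After 6 (rotate_left(3, 5, k=1)): [C, I, B, F, H, J, G, A, E, D]
After 7 (swap(8, 4)): [C, I, B, F, E, J, G, A, H, D]
After 8 (reverse(2, 4)): [C, I, E, F, B, J, G, A, H, D]
After 9 (swap(7, 3)): [C, I, E, A, B, J, G, F, H, D]
After 10 (swap(4, 1)): [C, B, E, A, I, J, G, F, H, D]
After 11 (swap(9, 5)): [C, B, E, A, I, D, G, F, H, J]
After 12 (swap(3, 0)): [A, B, E, C, I, D, G, F, H, J]
After 13 (swap(3, 5)): [A, B, E, D, I, C, G, F, H, J]
After 14 (swap(5, 7)): [A, B, E, D, I, F, G, C, H, J]
After 15 (swap(8, 4)): [A, B, E, D, H, F, G, C, I, J]
After 16 (swap(7, 4)): [A, B, E, D, C, F, G, H, I, J]
After 17 (swap(2, 4)): [A, B, C, D, E, F, G, H, I, J]

Answer: yes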